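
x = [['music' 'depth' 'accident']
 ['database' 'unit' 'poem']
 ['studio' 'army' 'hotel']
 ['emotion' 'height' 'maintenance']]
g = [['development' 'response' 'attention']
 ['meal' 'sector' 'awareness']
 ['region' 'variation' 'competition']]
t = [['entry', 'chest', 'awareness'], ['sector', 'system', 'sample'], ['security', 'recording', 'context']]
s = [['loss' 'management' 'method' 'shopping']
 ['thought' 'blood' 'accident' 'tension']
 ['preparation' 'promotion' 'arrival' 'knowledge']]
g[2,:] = ['region', 'variation', 'competition']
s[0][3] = 'shopping'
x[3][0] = 'emotion'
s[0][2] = 'method'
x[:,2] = ['accident', 'poem', 'hotel', 'maintenance']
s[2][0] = 'preparation'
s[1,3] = 'tension'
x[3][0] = 'emotion'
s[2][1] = 'promotion'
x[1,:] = ['database', 'unit', 'poem']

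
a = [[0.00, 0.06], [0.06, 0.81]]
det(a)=-0.004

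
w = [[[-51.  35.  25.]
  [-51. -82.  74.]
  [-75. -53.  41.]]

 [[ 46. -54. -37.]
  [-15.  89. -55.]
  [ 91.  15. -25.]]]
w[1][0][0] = 46.0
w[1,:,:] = [[46.0, -54.0, -37.0], [-15.0, 89.0, -55.0], [91.0, 15.0, -25.0]]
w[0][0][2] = 25.0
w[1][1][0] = -15.0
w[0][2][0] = -75.0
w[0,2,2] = 41.0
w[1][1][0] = -15.0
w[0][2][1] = -53.0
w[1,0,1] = -54.0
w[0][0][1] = 35.0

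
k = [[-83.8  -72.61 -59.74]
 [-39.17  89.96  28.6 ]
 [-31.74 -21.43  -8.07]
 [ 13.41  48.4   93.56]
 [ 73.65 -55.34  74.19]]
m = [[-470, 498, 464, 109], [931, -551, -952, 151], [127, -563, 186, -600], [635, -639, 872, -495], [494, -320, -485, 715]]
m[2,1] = -563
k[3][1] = 48.4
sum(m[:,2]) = 85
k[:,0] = [-83.8, -39.17, -31.74, 13.41, 73.65]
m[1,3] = 151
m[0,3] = 109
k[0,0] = -83.8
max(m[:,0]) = 931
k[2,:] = [-31.74, -21.43, -8.07]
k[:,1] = [-72.61, 89.96, -21.43, 48.4, -55.34]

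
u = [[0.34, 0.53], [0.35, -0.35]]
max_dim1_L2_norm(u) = 0.63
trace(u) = -0.01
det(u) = -0.30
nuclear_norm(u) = 1.12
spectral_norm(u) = 0.65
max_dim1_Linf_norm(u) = 0.53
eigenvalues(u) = [0.55, -0.56]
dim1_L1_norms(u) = [0.87, 0.7]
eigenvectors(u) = [[0.93, -0.51], [0.36, 0.86]]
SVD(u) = [[-0.94, 0.35], [0.35, 0.94]] @ diag([0.6492675684823179, 0.46899000470911817]) @ [[-0.30,-0.95], [0.95,-0.3]]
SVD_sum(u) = [[0.18,0.58], [-0.07,-0.22]] + [[0.16, -0.05], [0.42, -0.13]]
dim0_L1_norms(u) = [0.69, 0.88]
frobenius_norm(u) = 0.80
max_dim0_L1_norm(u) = 0.88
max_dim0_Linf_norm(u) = 0.53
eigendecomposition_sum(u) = [[0.44, 0.26], [0.17, 0.1]] + [[-0.10,0.27], [0.18,-0.45]]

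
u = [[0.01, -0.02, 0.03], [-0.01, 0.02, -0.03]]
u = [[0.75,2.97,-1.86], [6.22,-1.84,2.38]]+[[-0.74,-2.99,1.89], [-6.23,1.86,-2.41]]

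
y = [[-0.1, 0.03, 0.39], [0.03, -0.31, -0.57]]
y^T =[[-0.10, 0.03],[0.03, -0.31],[0.39, -0.57]]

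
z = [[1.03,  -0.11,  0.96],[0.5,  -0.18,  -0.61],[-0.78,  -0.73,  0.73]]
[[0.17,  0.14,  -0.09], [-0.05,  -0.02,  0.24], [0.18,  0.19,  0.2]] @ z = [[0.32, 0.02, 0.01], [-0.25, -0.17, 0.14], [0.12, -0.2, 0.2]]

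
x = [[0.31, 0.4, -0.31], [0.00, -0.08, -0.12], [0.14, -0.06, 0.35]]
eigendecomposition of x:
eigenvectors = [[(0.86+0j), (0.86-0j), 0.55+0.00j], [0.06+0.11j, 0.06-0.11j, -0.79+0.00j], [(-0.03-0.5j), -0.03+0.50j, (-0.26+0j)]]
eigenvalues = [(0.35+0.23j), (0.35-0.23j), (-0.12+0j)]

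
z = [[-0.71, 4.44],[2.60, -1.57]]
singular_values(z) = [5.01, 2.08]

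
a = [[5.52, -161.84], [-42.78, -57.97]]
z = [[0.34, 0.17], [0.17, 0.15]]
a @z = [[-25.64, -23.34],[-24.4, -15.97]]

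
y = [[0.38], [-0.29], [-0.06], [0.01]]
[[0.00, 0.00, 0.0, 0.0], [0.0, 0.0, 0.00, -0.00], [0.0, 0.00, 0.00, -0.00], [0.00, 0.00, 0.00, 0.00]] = y @ [[-0.0, -0.0, -0.00, 0.01]]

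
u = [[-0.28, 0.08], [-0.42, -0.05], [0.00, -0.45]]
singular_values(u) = [0.5, 0.46]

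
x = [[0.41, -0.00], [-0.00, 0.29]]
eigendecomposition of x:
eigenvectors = [[1.00, 0.00], [0.0, 1.0]]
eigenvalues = [0.41, 0.29]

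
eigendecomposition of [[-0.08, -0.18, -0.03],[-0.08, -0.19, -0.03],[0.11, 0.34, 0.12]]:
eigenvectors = [[-0.51, -0.81, -0.09],[-0.53, 0.41, -0.08],[0.68, -0.42, 0.99]]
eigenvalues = [-0.23, -0.0, 0.08]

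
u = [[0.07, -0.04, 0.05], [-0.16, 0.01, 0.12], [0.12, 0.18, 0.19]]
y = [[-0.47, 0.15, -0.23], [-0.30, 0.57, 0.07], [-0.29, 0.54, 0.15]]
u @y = [[-0.04, 0.01, -0.01], [0.04, 0.05, 0.06], [-0.17, 0.22, 0.01]]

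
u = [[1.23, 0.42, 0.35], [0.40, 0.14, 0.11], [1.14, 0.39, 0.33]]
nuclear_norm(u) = 1.90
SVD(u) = [[-0.71, -0.22, -0.66], [-0.23, -0.82, 0.52], [-0.66, 0.53, 0.53]] @ diag([1.8878699415002647, 0.006499369143586154, 0.002200495517461745]) @ [[-0.91, -0.31, -0.26], [-0.12, -0.41, 0.90], [-0.39, 0.86, 0.34]]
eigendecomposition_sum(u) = [[1.23,0.42,0.35],[0.40,0.14,0.11],[1.14,0.39,0.33]] + [[0.00,-0.0,-0.00], [-0.00,0.0,0.0], [-0.0,0.0,0.0]] + [[-0.0, -0.0, 0.00],[0.01, 0.0, -0.01],[-0.0, -0.0, 0.0]]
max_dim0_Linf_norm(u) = 1.23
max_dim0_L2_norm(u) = 1.72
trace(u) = 1.70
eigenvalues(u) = [1.69, 0.0, 0.01]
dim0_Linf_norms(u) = [1.23, 0.42, 0.35]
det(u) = 0.00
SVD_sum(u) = [[1.23, 0.42, 0.35], [0.4, 0.14, 0.11], [1.14, 0.39, 0.33]] + [[0.00, 0.0, -0.0],[0.0, 0.00, -0.00],[-0.0, -0.0, 0.0]] + [[0.0, -0.0, -0.0],[-0.00, 0.0, 0.00],[-0.0, 0.0, 0.0]]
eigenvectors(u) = [[-0.71, -0.34, 0.12], [-0.23, 0.94, -0.82], [-0.66, 0.07, 0.55]]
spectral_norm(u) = 1.89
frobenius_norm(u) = 1.89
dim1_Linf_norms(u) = [1.23, 0.4, 1.14]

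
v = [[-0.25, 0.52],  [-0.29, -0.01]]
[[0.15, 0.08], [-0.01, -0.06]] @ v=[[-0.06, 0.08], [0.02, -0.00]]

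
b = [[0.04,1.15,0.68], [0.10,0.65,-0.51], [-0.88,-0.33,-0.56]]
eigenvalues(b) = [(-0.45+0.83j), (-0.45-0.83j), (1.04+0j)]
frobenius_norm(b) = 1.92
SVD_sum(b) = [[0.43, 1.02, 0.62], [0.1, 0.25, 0.15], [-0.28, -0.67, -0.41]] + [[-0.15,  0.15,  -0.15], [-0.35,  0.37,  -0.36], [-0.35,  0.37,  -0.36]] + [[-0.24, -0.03, 0.21], [0.35, 0.04, -0.30], [-0.24, -0.03, 0.21]]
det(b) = 0.93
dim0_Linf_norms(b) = [0.88, 1.15, 0.68]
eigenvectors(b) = [[(0.71+0j), 0.71-0.00j, 0.53+0.00j], [-0.22+0.13j, (-0.22-0.13j), (0.72+0j)], [-0.13+0.64j, (-0.13-0.64j), (-0.44+0j)]]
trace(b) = 0.13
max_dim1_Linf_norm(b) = 1.15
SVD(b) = [[-0.82, -0.29, 0.5],  [-0.20, -0.67, -0.71],  [0.54, -0.68, 0.5]] @ diag([1.552165140650503, 0.9201164306131371, 0.6482045435394183]) @ [[-0.34, -0.80, -0.49], [0.57, -0.59, 0.58], [-0.75, -0.08, 0.65]]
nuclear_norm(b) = 3.12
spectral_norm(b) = 1.55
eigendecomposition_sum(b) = [[-0.06+0.42j, 0.29-0.14j, (0.4+0.28j)], [-0.06-0.14j, (-0.07+0.1j), (-0.18-0.01j)], [-0.37-0.13j, (0.07+0.29j), -0.33+0.31j]] + [[(-0.06-0.42j), 0.29+0.14j, 0.40-0.28j], [(-0.06+0.14j), -0.07-0.10j, (-0.18+0.01j)], [(-0.37+0.13j), 0.07-0.29j, -0.33-0.31j]] + [[0.16-0.00j, 0.57-0.00j, (-0.12-0j)], [0.22-0.00j, (0.78-0j), -0.16-0.00j], [(-0.13+0j), -0.48+0.00j, (0.1+0j)]]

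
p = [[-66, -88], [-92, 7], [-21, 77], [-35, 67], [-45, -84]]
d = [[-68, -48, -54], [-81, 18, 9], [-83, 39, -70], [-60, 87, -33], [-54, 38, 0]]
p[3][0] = -35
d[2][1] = 39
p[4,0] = -45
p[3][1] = 67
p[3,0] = -35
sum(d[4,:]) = -16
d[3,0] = -60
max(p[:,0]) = -21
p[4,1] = -84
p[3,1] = 67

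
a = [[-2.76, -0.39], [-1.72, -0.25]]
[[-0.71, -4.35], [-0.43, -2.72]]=a@[[0.47, 1.50], [-1.5, 0.54]]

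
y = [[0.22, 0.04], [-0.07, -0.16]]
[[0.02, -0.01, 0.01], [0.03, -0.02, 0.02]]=y@[[0.11, -0.06, 0.06], [-0.22, 0.13, -0.12]]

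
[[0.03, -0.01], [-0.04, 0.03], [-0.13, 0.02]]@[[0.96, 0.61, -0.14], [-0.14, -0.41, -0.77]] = [[0.03, 0.02, 0.00], [-0.04, -0.04, -0.02], [-0.13, -0.09, 0.0]]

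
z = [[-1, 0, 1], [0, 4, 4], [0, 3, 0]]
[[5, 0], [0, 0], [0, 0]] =z@[[-5, 0], [0, 0], [0, 0]]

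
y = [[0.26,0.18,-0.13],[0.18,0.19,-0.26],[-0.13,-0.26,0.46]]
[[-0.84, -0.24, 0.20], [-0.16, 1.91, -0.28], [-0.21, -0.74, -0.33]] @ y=[[-0.29,-0.25,0.26], [0.34,0.41,-0.60], [-0.14,-0.09,0.07]]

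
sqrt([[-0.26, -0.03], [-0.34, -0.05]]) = [[0.00+0.49j, 0.05j],[0.53j, 0.00+0.16j]]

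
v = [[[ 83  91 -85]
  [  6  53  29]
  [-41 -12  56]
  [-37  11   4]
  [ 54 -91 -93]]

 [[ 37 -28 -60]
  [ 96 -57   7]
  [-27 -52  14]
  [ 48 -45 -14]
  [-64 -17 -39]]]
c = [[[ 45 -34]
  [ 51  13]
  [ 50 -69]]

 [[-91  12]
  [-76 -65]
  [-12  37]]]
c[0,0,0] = 45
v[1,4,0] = -64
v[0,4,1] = -91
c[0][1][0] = 51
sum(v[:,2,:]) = -62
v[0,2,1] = -12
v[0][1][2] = 29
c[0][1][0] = 51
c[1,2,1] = 37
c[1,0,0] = -91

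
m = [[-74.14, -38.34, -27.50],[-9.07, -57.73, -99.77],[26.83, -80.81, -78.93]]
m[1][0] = -9.07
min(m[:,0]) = -74.14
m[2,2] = -78.93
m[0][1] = -38.34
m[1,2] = -99.77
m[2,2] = -78.93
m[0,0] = -74.14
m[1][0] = -9.07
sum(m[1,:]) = -166.57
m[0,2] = -27.5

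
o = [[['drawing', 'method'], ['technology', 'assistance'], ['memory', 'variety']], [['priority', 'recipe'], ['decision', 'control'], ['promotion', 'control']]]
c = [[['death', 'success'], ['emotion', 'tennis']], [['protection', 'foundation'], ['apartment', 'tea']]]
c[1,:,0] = ['protection', 'apartment']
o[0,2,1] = 'variety'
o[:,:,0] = [['drawing', 'technology', 'memory'], ['priority', 'decision', 'promotion']]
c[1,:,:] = [['protection', 'foundation'], ['apartment', 'tea']]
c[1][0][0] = 'protection'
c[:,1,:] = [['emotion', 'tennis'], ['apartment', 'tea']]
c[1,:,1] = ['foundation', 'tea']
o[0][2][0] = 'memory'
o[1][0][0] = 'priority'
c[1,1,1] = 'tea'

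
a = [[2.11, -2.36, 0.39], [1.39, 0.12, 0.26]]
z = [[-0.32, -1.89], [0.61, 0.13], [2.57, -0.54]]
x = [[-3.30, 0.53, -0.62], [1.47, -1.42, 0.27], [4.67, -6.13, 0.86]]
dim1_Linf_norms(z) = [1.89, 0.61, 2.57]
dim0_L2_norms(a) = [2.53, 2.36, 0.47]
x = z @ a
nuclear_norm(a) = 4.40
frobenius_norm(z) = 3.31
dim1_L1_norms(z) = [2.21, 0.74, 3.11]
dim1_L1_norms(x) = [4.45, 3.16, 11.66]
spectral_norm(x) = 8.43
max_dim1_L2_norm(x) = 7.75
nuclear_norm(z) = 4.62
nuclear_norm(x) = 10.64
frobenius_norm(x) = 8.71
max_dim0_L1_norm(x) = 9.44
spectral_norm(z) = 2.69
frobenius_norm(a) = 3.49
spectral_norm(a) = 3.32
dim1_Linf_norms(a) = [2.36, 1.39]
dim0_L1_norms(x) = [9.44, 8.08, 1.75]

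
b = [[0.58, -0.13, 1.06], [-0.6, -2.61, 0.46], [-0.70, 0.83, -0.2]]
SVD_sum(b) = [[-0.03, -0.28, 0.06], [-0.31, -2.62, 0.58], [0.09, 0.74, -0.16]] + [[0.82, 0.08, 0.79],[-0.21, -0.02, -0.20],[-0.42, -0.04, -0.41]] + [[-0.21, 0.07, 0.21], [-0.08, 0.03, 0.08], [-0.37, 0.12, 0.37]]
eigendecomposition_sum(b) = [[(0.31+0.37j),0.10-0.09j,0.49-0.15j], [-0.13-0.01j,(-0+0.04j),-0.07+0.12j], [(-0.4+0.15j),(0.05+0.11j),-0.02+0.46j]] + [[0.31-0.37j, (0.1+0.09j), 0.49+0.15j], [-0.13+0.01j, -0.00-0.04j, (-0.07-0.12j)], [-0.40-0.15j, 0.05-0.11j, (-0.02-0.46j)]] + [[(-0.04-0j), (-0.33+0j), 0.08+0.00j], [-0.34-0.00j, (-2.61+0j), (0.59+0j)], [(0.1+0j), (0.74-0j), -0.17-0.00j]]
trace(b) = -2.23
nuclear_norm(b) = 4.76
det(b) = -2.33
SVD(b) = [[0.1, -0.87, 0.49],[0.96, 0.22, 0.19],[-0.27, 0.45, 0.85]] @ diag([2.820784385077844, 1.3151626291304632, 0.6269152349717235]) @ [[-0.12, -0.97, 0.21],[-0.72, -0.07, -0.69],[-0.68, 0.23, 0.69]]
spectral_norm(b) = 2.82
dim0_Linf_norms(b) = [0.7, 2.61, 1.06]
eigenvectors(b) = [[0.73+0.00j, 0.73-0.00j, -0.12+0.00j], [(-0.14+0.14j), -0.14-0.14j, (-0.96+0j)], [-0.22+0.61j, -0.22-0.61j, (0.27+0j)]]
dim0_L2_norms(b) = [1.09, 2.74, 1.17]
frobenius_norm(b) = 3.17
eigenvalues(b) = [(0.29+0.86j), (0.29-0.86j), (-2.82+0j)]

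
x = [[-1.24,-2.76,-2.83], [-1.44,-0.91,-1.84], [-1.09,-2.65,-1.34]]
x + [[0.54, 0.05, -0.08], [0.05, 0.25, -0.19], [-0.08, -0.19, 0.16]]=[[-0.70, -2.71, -2.91], [-1.39, -0.66, -2.03], [-1.17, -2.84, -1.18]]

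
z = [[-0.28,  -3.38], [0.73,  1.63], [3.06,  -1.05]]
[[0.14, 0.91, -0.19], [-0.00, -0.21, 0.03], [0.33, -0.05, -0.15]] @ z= [[0.04, 1.21], [-0.06, -0.37], [-0.59, -1.04]]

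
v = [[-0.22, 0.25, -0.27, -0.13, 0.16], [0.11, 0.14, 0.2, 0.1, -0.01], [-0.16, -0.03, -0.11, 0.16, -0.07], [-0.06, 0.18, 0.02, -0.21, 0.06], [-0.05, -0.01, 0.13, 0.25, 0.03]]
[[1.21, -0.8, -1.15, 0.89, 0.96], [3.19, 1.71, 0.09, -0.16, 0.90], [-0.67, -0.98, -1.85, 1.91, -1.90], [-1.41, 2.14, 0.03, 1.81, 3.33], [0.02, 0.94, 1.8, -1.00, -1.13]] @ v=[[-0.27, 0.38, -0.22, -0.37, 0.36], [-0.56, 1.0, -0.42, 0.03, 0.5], [0.32, 0.11, -0.02, -1.18, 0.09], [0.27, 0.24, 1.27, 0.85, -0.04], [-0.07, -0.09, -0.18, 0.31, -0.23]]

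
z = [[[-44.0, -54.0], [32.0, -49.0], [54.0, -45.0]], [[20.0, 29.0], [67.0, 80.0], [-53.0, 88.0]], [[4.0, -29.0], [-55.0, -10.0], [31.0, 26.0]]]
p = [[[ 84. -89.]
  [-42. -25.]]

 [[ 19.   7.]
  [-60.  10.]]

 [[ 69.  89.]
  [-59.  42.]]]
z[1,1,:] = [67.0, 80.0]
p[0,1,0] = -42.0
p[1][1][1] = 10.0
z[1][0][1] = 29.0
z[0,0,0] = -44.0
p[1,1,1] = 10.0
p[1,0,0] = 19.0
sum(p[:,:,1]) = 34.0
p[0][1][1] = -25.0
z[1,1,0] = 67.0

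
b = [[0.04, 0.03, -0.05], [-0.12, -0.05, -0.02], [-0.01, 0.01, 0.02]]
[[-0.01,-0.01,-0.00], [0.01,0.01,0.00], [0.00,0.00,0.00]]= b @ [[-0.09, -0.12, -0.02], [-0.01, -0.01, -0.00], [0.03, 0.05, 0.01]]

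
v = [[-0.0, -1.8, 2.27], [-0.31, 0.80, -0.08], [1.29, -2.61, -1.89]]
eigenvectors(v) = [[-0.64, -0.84, 0.93], [-0.04, 0.27, 0.32], [0.77, -0.48, 0.20]]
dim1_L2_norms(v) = [2.9, 0.86, 3.47]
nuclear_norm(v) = 6.55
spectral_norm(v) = 3.56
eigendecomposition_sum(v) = [[-0.72, 0.94, 1.81], [-0.04, 0.06, 0.11], [0.86, -1.13, -2.17]] + [[0.77, -2.51, 0.51], [-0.25, 0.82, -0.17], [0.44, -1.43, 0.29]] + [[-0.05,  -0.23,  -0.05],[-0.02,  -0.08,  -0.02],[-0.01,  -0.05,  -0.01]]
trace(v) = -1.09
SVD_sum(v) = [[0.23, -0.52, -0.24], [-0.28, 0.64, 0.3], [1.26, -2.88, -1.35]] + [[-0.22,-1.28,2.52], [0.03,0.18,-0.36], [0.05,0.27,-0.53]] + [[-0.01, -0.0, -0.0], [-0.06, -0.02, -0.02], [-0.01, -0.00, -0.00]]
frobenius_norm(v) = 4.60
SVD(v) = [[-0.17, 0.97, -0.18], [0.21, -0.14, -0.97], [-0.96, -0.21, -0.18]] @ diag([3.5550458347499108, 2.922388110961266, 0.07068834231715705]) @ [[-0.37,0.84,0.4], [-0.08,-0.45,0.89], [0.93,0.30,0.23]]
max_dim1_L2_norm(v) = 3.47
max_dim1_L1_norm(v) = 5.79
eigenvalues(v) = [-2.84, 1.88, -0.14]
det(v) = 0.73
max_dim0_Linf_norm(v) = 2.61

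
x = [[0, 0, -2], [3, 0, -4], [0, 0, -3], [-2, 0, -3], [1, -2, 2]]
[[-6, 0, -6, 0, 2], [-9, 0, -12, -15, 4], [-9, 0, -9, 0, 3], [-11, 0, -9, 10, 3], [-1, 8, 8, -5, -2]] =x @ [[1, 0, 0, -5, 0], [4, -4, -1, 0, 0], [3, 0, 3, 0, -1]]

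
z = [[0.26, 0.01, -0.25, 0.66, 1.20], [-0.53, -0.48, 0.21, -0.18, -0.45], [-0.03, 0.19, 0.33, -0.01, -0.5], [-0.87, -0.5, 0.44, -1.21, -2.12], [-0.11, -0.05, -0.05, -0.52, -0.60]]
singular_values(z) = [3.22, 0.67, 0.45, 0.01, 0.0]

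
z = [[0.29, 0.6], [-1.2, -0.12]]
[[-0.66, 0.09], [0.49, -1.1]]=z @ [[-0.31, 0.95], [-0.95, -0.31]]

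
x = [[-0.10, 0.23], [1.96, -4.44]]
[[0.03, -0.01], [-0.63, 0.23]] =x@[[-0.12,0.05],  [0.09,-0.03]]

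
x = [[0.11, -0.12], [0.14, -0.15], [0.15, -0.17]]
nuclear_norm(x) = 0.35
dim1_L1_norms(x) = [0.23, 0.29, 0.32]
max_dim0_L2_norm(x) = 0.26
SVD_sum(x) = [[0.11, -0.12], [0.14, -0.15], [0.15, -0.17]] + [[0.00, 0.0],[0.0, 0.00],[-0.0, -0.0]]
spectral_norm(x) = 0.35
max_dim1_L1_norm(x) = 0.32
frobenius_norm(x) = 0.35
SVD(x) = [[-0.47, -0.19], [-0.59, -0.66], [-0.65, 0.73]] @ diag([0.3463828522753263, 0.00434967235657025]) @ [[-0.67, 0.74], [-0.74, -0.67]]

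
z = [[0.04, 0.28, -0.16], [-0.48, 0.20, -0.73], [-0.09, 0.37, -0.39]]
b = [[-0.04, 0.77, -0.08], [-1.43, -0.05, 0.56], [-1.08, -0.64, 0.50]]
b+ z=[[0.0, 1.05, -0.24], [-1.91, 0.15, -0.17], [-1.17, -0.27, 0.11]]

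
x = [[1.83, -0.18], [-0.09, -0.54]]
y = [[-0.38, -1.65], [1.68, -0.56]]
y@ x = [[-0.55, 0.96], [3.12, 0.0]]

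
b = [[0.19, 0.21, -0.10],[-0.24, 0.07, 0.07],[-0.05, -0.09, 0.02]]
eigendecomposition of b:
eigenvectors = [[(0.22+0.61j),0.22-0.61j,0.32+0.00j], [-0.72+0.00j,(-0.72-0j),(0.14+0j)], [-0.00-0.24j,-0.00+0.24j,0.94+0.00j]]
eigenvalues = [(0.15+0.23j), (0.15-0.23j), (-0.01+0j)]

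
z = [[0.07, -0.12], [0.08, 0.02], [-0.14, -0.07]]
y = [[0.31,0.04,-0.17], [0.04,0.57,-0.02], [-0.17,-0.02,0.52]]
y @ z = [[0.05, -0.02], [0.05, 0.01], [-0.09, -0.02]]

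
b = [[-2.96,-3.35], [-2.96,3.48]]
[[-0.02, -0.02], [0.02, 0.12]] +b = [[-2.98, -3.37], [-2.94, 3.60]]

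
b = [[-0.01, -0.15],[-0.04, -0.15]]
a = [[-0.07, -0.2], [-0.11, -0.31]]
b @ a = [[0.02, 0.05], [0.02, 0.05]]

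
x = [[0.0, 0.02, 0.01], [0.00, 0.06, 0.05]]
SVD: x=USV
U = [[-0.27, -0.96], [-0.96, 0.27]]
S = [0.08, 0.0]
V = [[-0.00, -0.78, -0.63],[0.0, -0.63, 0.78]]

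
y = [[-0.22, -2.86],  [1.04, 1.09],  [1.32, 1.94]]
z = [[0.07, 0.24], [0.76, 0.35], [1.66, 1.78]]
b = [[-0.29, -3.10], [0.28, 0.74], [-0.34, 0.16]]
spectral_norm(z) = 2.57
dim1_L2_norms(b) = [3.11, 0.79, 0.38]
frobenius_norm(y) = 4.00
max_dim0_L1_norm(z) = 2.49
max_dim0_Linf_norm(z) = 1.78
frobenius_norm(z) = 2.59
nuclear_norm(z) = 2.89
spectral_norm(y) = 3.84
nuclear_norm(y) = 4.97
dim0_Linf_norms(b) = [0.34, 3.1]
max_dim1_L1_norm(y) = 3.26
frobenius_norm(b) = 3.23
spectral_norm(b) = 3.21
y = b + z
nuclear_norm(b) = 3.62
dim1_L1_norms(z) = [0.31, 1.11, 3.44]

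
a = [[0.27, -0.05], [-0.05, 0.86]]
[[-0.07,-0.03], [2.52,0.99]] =a @ [[0.28, 0.11], [2.95, 1.16]]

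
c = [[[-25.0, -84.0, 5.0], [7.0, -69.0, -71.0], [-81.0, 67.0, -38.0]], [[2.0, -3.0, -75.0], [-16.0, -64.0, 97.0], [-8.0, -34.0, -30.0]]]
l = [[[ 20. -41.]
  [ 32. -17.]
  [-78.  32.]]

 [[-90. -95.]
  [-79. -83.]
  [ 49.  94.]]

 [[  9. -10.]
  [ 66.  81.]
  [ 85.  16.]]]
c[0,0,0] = -25.0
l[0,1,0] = 32.0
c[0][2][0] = -81.0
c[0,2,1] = 67.0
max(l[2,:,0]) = 85.0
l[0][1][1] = -17.0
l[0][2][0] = -78.0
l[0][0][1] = -41.0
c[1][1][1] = -64.0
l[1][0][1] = -95.0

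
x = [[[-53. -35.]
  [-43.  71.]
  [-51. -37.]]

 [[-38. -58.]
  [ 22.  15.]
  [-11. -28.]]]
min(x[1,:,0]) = -38.0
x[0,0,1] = -35.0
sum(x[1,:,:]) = -98.0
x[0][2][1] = -37.0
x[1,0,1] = -58.0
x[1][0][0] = -38.0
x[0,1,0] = -43.0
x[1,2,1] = -28.0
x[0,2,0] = -51.0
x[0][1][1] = 71.0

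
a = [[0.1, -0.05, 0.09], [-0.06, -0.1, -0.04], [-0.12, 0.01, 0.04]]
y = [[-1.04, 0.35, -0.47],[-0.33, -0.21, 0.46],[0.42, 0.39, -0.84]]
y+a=[[-0.94, 0.3, -0.38], [-0.39, -0.31, 0.42], [0.30, 0.4, -0.80]]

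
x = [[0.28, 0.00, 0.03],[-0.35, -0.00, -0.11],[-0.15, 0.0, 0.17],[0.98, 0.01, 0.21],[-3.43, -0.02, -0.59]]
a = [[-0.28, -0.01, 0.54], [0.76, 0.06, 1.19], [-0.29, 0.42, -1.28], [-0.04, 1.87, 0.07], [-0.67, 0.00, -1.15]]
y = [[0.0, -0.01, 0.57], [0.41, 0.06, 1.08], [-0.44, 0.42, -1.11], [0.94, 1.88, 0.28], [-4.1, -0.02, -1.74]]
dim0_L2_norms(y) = [4.25, 1.93, 2.41]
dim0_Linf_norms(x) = [3.43, 0.02, 0.59]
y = x + a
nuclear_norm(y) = 7.87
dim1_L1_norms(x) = [0.31, 0.46, 0.32, 1.2, 4.04]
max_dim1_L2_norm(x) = 3.48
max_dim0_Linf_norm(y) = 4.1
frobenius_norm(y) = 5.25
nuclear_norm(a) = 4.86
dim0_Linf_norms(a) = [0.76, 1.87, 1.28]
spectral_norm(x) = 3.65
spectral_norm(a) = 2.36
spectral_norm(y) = 4.73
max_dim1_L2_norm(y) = 4.45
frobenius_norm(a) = 3.09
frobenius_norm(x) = 3.66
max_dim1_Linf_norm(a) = 1.87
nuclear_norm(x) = 3.86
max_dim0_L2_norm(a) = 2.16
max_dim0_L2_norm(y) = 4.25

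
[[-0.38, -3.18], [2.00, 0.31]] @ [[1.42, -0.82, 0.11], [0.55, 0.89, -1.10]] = [[-2.29, -2.52, 3.46], [3.01, -1.36, -0.12]]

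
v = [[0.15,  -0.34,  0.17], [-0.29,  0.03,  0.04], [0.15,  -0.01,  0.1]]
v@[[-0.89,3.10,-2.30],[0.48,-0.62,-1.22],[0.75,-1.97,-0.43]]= [[-0.17, 0.34, -0.0], [0.30, -1.00, 0.61], [-0.06, 0.27, -0.38]]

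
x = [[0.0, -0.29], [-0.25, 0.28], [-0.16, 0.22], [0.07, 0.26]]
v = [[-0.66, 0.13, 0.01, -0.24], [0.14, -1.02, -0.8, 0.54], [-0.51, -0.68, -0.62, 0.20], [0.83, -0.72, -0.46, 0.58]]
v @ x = [[-0.05, 0.17], [0.42, -0.36], [0.28, -0.13], [0.29, -0.39]]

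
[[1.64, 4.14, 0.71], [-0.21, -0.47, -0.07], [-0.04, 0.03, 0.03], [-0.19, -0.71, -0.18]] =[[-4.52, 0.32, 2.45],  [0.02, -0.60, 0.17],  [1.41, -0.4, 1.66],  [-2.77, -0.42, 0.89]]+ [[6.16, 3.82, -1.74], [-0.23, 0.13, -0.24], [-1.45, 0.43, -1.63], [2.58, -0.29, -1.07]]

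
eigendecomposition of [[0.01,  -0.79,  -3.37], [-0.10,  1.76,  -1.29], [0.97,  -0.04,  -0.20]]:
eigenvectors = [[(0.87+0j), 0.87-0.00j, -0.20+0.00j], [(0.17-0.13j), 0.17+0.13j, 0.97+0.00j], [0.01-0.45j, (0.01+0.45j), -0.11+0.00j]]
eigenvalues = [(-0.18+1.86j), (-0.18-1.86j), (1.93+0j)]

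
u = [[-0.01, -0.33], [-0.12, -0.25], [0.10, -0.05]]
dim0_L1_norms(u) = [0.23, 0.63]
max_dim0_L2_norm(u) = 0.42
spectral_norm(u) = 0.42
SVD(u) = [[0.77, -0.36], [0.63, 0.53], [0.07, -0.77]] @ diag([0.4231796740724995, 0.13899267409433144]) @ [[-0.18,-0.98],  [-0.98,0.18]]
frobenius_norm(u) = 0.45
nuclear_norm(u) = 0.56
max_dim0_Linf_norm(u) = 0.33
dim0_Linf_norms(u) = [0.12, 0.33]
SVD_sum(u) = [[-0.06, -0.32], [-0.05, -0.26], [-0.01, -0.03]] + [[0.05,-0.01], [-0.07,0.01], [0.11,-0.02]]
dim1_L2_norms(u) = [0.33, 0.28, 0.11]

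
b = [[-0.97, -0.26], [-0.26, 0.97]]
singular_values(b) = [1.0, 1.0]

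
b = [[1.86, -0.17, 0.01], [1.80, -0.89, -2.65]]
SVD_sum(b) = [[0.85, -0.32, -0.89], [2.19, -0.83, -2.3]] + [[1.01, 0.15, 0.9],[-0.39, -0.06, -0.35]]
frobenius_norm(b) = 3.81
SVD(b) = [[-0.36, -0.93], [-0.93, 0.36]] @ diag([3.5223446667775233, 1.4616046142592507]) @ [[-0.67, 0.25, 0.70], [-0.74, -0.11, -0.66]]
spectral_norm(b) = 3.52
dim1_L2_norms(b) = [1.87, 3.32]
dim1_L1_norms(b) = [2.04, 5.34]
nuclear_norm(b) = 4.98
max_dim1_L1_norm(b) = 5.34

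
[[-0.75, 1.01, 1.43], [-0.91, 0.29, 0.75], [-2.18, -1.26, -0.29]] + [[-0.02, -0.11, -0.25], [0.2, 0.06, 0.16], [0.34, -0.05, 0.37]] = [[-0.77, 0.90, 1.18],[-0.71, 0.35, 0.91],[-1.84, -1.31, 0.08]]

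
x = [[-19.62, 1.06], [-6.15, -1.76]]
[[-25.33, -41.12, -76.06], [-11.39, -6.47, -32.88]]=x@[[1.38,1.93,4.11], [1.65,-3.07,4.32]]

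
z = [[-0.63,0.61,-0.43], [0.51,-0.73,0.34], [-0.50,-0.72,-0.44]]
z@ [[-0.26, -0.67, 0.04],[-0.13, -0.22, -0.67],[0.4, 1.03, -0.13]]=[[-0.09, -0.15, -0.38], [0.1, 0.17, 0.47], [0.05, 0.04, 0.52]]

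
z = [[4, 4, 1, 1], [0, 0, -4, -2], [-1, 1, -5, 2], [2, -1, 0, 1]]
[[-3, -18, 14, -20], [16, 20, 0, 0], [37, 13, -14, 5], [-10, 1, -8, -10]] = z @ [[-4, 0, 0, -5], [4, -3, 4, 0], [-5, -4, 2, 0], [2, -2, -4, 0]]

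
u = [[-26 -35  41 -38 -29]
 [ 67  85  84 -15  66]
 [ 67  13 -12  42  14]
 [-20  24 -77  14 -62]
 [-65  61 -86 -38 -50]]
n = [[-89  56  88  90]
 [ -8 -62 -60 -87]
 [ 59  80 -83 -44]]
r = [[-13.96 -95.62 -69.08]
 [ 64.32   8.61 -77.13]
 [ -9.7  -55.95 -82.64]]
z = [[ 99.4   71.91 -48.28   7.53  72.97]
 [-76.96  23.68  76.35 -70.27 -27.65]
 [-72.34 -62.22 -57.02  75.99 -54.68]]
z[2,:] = [-72.34, -62.22, -57.02, 75.99, -54.68]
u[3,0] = -20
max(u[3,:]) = 24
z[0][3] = 7.53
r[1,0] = 64.32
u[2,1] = 13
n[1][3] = -87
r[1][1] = 8.61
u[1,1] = 85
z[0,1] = 71.91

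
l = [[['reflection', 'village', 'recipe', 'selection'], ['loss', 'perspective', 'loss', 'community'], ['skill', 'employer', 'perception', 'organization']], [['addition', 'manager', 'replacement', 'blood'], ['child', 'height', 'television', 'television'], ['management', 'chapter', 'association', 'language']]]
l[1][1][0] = 'child'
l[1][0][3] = 'blood'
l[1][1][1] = 'height'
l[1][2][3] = 'language'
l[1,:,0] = ['addition', 'child', 'management']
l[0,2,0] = 'skill'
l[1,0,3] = 'blood'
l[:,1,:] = [['loss', 'perspective', 'loss', 'community'], ['child', 'height', 'television', 'television']]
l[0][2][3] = 'organization'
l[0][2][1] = 'employer'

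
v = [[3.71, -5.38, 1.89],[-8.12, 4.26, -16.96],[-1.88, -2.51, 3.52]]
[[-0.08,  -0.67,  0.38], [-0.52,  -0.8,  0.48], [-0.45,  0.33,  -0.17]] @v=[[4.43, -3.38, 12.55], [3.66, -1.82, 14.27], [-4.03, 4.25, -7.05]]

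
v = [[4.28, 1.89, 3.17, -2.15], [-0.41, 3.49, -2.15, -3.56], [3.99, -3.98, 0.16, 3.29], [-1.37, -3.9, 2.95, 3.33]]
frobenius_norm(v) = 12.07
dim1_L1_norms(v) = [11.49, 9.61, 11.42, 11.55]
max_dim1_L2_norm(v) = 6.53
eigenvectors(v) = [[-0.28, -0.87, 0.43, 0.07], [-0.57, -0.19, -0.01, 0.68], [0.38, -0.23, -0.8, -0.01], [0.67, 0.39, 0.41, 0.73]]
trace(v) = 11.26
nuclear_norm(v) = 20.04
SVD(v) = [[0.15, -0.89, 0.42, 0.02], [0.56, 0.02, -0.2, 0.80], [-0.57, -0.41, -0.67, 0.24], [-0.58, 0.19, 0.57, 0.55]] @ diag([9.543816183109934, 6.33872375182343, 3.779450304476941, 0.38289588280314907]) @ [[-0.11, 0.71, -0.27, -0.64], [-0.9, -0.12, -0.37, 0.18], [-0.41, 0.15, 0.89, -0.14], [-0.05, -0.68, -0.02, -0.73]]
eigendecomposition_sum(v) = [[-0.82, 1.92, -1.34, -1.7],[-1.67, 3.88, -2.71, -3.43],[1.12, -2.60, 1.82, 2.3],[1.96, -4.56, 3.19, 4.03]] + [[5.83,  -0.65,  3.18,  0.08], [1.24,  -0.14,  0.68,  0.02], [1.53,  -0.17,  0.83,  0.02], [-2.63,  0.29,  -1.44,  -0.04]] + [[-0.72, 0.65, 1.34, -0.52], [0.02, -0.02, -0.03, 0.01], [1.35, -1.21, -2.49, 0.96], [-0.69, 0.62, 1.28, -0.5]] + [[-0.00,  -0.02,  -0.01,  -0.02], [-0.0,  -0.24,  -0.08,  -0.16], [0.00,  0.0,  0.0,  0.0], [-0.00,  -0.26,  -0.08,  -0.17]]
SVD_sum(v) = [[-0.16, 0.98, -0.37, -0.89], [-0.61, 3.82, -1.44, -3.46], [0.62, -3.85, 1.45, 3.49], [0.63, -3.93, 1.48, 3.55]] + [[5.10, 0.68, 2.12, -1.04], [-0.09, -0.01, -0.04, 0.02], [2.32, 0.31, 0.96, -0.47], [-1.09, -0.14, -0.45, 0.22]] + [[-0.67, 0.23, 1.43, -0.22],[0.31, -0.11, -0.66, 0.1],[1.05, -0.37, -2.26, 0.34],[-0.90, 0.32, 1.92, -0.29]] + [[-0.00, -0.01, -0.00, -0.01],  [-0.02, -0.21, -0.01, -0.22],  [-0.0, -0.06, -0.00, -0.07],  [-0.01, -0.14, -0.0, -0.15]]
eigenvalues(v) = [8.91, 6.48, -3.73, -0.41]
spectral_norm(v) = 9.54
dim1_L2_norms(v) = [6.05, 5.44, 6.53, 6.07]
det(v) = 87.55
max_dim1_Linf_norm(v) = 4.28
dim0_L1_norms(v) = [10.05, 13.26, 8.43, 12.33]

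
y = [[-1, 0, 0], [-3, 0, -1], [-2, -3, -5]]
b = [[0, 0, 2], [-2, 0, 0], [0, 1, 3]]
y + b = [[-1, 0, 2], [-5, 0, -1], [-2, -2, -2]]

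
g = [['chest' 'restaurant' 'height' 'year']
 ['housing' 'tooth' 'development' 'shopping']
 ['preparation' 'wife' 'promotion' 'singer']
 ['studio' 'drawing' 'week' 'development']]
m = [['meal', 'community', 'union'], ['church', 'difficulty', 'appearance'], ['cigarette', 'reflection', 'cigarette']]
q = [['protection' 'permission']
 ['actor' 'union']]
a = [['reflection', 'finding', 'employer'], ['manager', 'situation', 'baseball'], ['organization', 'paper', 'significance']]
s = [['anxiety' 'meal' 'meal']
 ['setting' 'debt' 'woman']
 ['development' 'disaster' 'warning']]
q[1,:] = ['actor', 'union']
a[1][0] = 'manager'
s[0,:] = ['anxiety', 'meal', 'meal']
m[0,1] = 'community'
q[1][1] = 'union'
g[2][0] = 'preparation'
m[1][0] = 'church'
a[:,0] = ['reflection', 'manager', 'organization']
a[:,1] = ['finding', 'situation', 'paper']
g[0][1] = 'restaurant'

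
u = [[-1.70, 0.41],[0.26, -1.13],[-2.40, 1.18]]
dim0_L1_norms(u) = [4.36, 2.72]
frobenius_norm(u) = 3.40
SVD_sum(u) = [[-1.53, 0.75],[0.66, -0.32],[-2.4, 1.18]] + [[-0.17, -0.34],[-0.40, -0.81],[-0.00, -0.00]]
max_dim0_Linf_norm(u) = 2.4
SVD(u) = [[-0.52, -0.39], [0.22, -0.92], [-0.82, -0.0]] @ diag([3.2557877097293435, 0.9771624169887797]) @ [[0.90, -0.44],  [0.44, 0.9]]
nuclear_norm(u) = 4.23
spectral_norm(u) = 3.26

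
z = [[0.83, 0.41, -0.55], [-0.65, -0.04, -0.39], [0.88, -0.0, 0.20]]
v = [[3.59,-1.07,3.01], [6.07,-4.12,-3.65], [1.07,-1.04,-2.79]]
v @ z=[[6.32,  1.51,  -0.96], [4.50,  2.65,  -2.46], [-0.89,  0.48,  -0.74]]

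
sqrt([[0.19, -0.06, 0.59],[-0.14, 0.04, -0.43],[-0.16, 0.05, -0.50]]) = [[(0.09-0.35j), -0.02+0.12j, 0.12-1.13j], [-0.05+0.29j, (0.01-0.03j), -0.07+0.80j], [-0.03+0.31j, 0.01-0.09j, (-0.05+0.96j)]]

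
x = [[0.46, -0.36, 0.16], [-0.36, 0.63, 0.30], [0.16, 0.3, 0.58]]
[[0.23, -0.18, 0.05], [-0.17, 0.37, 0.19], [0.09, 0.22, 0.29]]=x @[[0.56, 0.07, -0.03], [0.07, 0.61, 0.05], [-0.03, 0.05, 0.49]]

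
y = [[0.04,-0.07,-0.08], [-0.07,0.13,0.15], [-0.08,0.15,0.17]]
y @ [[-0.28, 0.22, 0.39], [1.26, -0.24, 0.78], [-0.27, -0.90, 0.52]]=[[-0.08, 0.1, -0.08], [0.14, -0.18, 0.15], [0.17, -0.21, 0.17]]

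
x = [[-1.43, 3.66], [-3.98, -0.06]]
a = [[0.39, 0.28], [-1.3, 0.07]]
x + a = [[-1.04,3.94], [-5.28,0.01]]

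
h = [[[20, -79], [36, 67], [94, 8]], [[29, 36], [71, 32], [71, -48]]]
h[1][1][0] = 71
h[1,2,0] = 71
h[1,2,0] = 71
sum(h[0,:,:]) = 146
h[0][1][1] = 67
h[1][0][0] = 29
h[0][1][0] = 36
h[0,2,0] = 94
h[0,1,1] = 67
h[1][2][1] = -48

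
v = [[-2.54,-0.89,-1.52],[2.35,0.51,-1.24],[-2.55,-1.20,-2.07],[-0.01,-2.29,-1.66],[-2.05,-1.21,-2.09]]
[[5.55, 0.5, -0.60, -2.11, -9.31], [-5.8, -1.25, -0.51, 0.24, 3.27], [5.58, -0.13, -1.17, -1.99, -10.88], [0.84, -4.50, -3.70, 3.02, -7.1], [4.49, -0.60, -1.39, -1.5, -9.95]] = v @ [[-2.17, -0.91, -0.41, 0.99, 1.96],[-0.59, 1.92, 1.45, -1.96, 1.78],[0.32, 0.07, 0.23, 0.88, 1.81]]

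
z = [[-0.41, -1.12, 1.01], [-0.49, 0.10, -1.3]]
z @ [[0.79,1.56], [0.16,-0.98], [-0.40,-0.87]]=[[-0.91,-0.42], [0.15,0.27]]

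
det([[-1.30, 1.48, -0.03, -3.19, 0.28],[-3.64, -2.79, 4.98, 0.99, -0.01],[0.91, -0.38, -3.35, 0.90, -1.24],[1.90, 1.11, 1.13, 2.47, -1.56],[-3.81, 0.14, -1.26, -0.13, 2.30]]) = -472.988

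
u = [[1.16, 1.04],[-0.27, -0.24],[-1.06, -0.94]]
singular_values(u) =[2.14, 0.01]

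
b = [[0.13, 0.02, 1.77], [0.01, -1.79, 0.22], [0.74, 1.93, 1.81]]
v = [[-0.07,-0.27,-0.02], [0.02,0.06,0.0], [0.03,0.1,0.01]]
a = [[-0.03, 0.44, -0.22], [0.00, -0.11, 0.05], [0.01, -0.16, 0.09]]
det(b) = 1.91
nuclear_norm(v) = 0.32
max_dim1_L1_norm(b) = 4.48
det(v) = 0.00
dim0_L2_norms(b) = [0.75, 2.63, 2.54]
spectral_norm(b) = 3.21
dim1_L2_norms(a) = [0.49, 0.12, 0.18]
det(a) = 0.00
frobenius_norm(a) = 0.54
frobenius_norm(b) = 3.74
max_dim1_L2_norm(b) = 2.75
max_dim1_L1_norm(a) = 0.69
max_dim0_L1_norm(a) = 0.71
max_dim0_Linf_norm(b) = 1.93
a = v @ b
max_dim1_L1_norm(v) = 0.36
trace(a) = -0.05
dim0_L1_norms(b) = [0.88, 3.74, 3.8]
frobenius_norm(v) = 0.31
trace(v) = -0.00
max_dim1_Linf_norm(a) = 0.44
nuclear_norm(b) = 5.41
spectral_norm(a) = 0.54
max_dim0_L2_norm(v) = 0.29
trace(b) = 0.15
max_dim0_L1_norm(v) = 0.43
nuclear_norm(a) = 0.56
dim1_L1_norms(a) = [0.69, 0.16, 0.26]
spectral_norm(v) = 0.31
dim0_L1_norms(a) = [0.04, 0.71, 0.36]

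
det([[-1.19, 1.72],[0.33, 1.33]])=-2.150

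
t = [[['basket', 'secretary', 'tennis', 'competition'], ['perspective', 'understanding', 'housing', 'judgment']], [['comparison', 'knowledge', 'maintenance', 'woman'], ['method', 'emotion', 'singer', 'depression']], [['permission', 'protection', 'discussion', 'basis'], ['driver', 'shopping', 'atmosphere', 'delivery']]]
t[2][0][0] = 'permission'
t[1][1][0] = 'method'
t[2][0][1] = 'protection'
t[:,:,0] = [['basket', 'perspective'], ['comparison', 'method'], ['permission', 'driver']]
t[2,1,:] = ['driver', 'shopping', 'atmosphere', 'delivery']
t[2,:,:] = [['permission', 'protection', 'discussion', 'basis'], ['driver', 'shopping', 'atmosphere', 'delivery']]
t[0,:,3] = ['competition', 'judgment']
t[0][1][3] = 'judgment'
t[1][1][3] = 'depression'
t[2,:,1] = ['protection', 'shopping']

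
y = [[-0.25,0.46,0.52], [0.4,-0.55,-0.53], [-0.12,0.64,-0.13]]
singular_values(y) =[1.21, 0.52, 0.08]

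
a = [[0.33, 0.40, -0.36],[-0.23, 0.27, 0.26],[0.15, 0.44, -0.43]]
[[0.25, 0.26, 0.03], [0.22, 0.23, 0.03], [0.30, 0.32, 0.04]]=a @ [[-0.13, -0.14, -0.02], [0.72, 0.76, 0.10], [-0.01, -0.01, -0.0]]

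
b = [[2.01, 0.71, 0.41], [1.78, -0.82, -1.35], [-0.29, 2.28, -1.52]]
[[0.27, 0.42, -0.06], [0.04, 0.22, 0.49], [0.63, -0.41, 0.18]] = b @ [[0.07, 0.2, 0.05], [0.23, -0.06, -0.08], [-0.08, 0.14, -0.25]]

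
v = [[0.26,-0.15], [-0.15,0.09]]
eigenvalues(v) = [0.35, 0.0]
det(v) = 0.00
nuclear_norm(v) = 0.35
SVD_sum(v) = [[0.26,-0.15], [-0.15,0.09]] + [[0.00, 0.00], [0.0, 0.00]]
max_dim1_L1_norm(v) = 0.41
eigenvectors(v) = [[0.86, 0.5], [-0.50, 0.86]]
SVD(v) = [[-0.86, 0.50], [0.50, 0.86]] @ diag([0.34740939649566666, 0.002590603504333317]) @ [[-0.86, 0.50], [0.50, 0.86]]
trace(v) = 0.35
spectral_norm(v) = 0.35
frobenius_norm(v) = 0.35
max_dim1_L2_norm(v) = 0.3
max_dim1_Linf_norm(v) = 0.26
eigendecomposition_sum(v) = [[0.26,-0.15], [-0.15,0.09]] + [[0.0, 0.00], [0.00, 0.0]]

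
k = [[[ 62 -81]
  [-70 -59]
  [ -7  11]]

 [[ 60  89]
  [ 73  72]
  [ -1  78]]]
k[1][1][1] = 72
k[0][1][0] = -70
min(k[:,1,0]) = -70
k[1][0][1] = 89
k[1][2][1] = 78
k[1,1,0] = 73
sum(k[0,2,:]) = 4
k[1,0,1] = 89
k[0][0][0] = 62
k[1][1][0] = 73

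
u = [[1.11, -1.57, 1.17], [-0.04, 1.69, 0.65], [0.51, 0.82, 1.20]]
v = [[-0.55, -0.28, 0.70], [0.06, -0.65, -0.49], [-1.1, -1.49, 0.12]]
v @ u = [[-0.24, 0.96, 0.01], [-0.16, -1.59, -0.94], [-1.10, -0.69, -2.11]]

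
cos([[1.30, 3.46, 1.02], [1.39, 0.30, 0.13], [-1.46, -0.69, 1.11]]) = [[-0.69,-1.33,-0.7], [-0.55,-0.56,-0.35], [1.07,1.32,0.45]]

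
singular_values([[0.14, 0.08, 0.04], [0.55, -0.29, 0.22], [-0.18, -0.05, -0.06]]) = [0.68, 0.18, 0.0]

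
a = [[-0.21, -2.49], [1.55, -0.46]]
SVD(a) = [[0.98, 0.21], [0.21, -0.98]] @ diag([2.5339284064410306, 1.5612516872789026]) @ [[0.05, -1.00], [-1.0, -0.05]]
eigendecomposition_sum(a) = [[(-0.1+0.99j), (-1.25-0.21j)], [(0.78+0.13j), (-0.23+0.97j)]] + [[-0.10-0.99j, -1.25+0.21j], [0.78-0.13j, (-0.23-0.97j)]]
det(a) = 3.96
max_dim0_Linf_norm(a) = 2.49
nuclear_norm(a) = 4.10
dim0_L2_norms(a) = [1.56, 2.53]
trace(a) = -0.67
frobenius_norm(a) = 2.98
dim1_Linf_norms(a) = [2.49, 1.55]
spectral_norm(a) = 2.53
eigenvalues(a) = [(-0.34+1.96j), (-0.34-1.96j)]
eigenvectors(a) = [[0.79+0.00j, (0.79-0j)], [(0.04-0.62j), (0.04+0.62j)]]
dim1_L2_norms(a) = [2.5, 1.62]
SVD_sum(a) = [[0.12, -2.47], [0.03, -0.53]] + [[-0.33,-0.02], [1.52,0.07]]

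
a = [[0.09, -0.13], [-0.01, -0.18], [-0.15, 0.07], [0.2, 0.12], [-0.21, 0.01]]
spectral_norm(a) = 0.34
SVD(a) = [[-0.25, -0.51], [0.05, -0.69], [0.44, 0.29], [-0.6, 0.43], [0.62, 0.06]] @ diag([0.33889342775823406, 0.2620138252502615]) @ [[-1.00, -0.03], [-0.03, 1.00]]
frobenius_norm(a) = 0.43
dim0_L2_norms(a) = [0.34, 0.26]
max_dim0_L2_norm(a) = 0.34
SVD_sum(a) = [[0.09, 0.0], [-0.02, -0.00], [-0.15, -0.00], [0.2, 0.01], [-0.21, -0.01]] + [[0.00, -0.13], [0.01, -0.18], [-0.00, 0.07], [-0.0, 0.11], [-0.0, 0.02]]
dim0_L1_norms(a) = [0.66, 0.51]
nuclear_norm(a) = 0.60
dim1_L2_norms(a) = [0.16, 0.18, 0.17, 0.23, 0.21]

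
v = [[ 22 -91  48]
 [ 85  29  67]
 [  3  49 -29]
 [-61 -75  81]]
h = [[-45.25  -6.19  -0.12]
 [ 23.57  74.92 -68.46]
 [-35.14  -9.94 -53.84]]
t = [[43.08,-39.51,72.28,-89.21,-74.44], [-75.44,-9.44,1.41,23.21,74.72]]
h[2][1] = -9.94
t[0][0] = 43.08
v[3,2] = 81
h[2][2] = -53.84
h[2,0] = -35.14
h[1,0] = 23.57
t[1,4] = 74.72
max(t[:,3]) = 23.21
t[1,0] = -75.44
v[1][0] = 85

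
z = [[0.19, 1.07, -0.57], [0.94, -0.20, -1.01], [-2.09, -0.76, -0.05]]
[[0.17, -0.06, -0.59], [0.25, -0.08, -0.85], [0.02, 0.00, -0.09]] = z @ [[-0.01,0.0,0.05], [0.02,-0.01,-0.08], [-0.26,0.08,0.9]]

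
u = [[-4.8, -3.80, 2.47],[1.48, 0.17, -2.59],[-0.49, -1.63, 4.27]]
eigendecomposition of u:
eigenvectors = [[0.89, 0.78, 0.37], [-0.45, -0.61, -0.37], [-0.04, -0.10, 0.86]]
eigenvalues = [-2.99, -2.12, 4.76]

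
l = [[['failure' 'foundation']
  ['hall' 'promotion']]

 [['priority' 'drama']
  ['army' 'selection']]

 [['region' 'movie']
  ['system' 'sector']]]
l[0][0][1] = 'foundation'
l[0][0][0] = 'failure'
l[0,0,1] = 'foundation'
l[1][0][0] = 'priority'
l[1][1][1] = 'selection'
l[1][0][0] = 'priority'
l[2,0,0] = 'region'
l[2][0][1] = 'movie'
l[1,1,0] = 'army'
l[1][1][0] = 'army'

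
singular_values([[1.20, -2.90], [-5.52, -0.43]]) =[5.65, 2.92]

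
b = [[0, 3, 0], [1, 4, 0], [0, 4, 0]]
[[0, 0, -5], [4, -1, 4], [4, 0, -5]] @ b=[[0, -20, 0], [-1, 24, 0], [0, -8, 0]]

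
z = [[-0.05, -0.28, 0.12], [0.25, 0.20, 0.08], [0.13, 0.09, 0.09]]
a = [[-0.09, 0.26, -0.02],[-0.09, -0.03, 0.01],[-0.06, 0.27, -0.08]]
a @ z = [[0.07, 0.08, 0.01], [-0.00, 0.02, -0.01], [0.06, 0.06, 0.01]]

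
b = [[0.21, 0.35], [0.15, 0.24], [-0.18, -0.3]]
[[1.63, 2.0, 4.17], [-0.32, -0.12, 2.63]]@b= [[-0.11, -0.20], [-0.56, -0.93]]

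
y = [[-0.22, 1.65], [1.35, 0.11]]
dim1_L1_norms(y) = [1.87, 1.46]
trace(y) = -0.11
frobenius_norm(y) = 2.15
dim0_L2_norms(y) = [1.37, 1.65]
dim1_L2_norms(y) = [1.66, 1.35]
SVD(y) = [[0.99, -0.12], [-0.12, -0.99]] @ diag([1.668813166050082, 1.3492822598766727]) @ [[-0.23, 0.97], [-0.97, -0.23]]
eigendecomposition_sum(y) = [[-0.86,0.86],[0.7,-0.69]] + [[0.64, 0.79], [0.65, 0.80]]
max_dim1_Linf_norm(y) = 1.65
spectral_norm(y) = 1.67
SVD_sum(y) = [[-0.38, 1.61], [0.05, -0.2]] + [[0.16, 0.04], [1.3, 0.31]]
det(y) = -2.25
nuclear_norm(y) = 3.02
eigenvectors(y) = [[-0.78,-0.70], [0.63,-0.71]]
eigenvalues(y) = [-1.56, 1.45]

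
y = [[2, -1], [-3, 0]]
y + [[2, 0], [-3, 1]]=[[4, -1], [-6, 1]]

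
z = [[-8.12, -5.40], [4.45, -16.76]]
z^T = [[-8.12,4.45], [-5.40,-16.76]]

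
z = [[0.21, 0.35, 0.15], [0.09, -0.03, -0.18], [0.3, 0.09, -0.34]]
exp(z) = [[1.27, 0.39, 0.11], [0.07, 0.98, -0.15], [0.29, 0.13, 0.72]]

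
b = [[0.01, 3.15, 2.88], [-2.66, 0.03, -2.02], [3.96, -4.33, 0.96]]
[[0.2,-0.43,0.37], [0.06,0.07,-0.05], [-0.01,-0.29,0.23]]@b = [[2.61, -0.98, 1.80], [-0.38, 0.41, -0.02], [1.68, -1.04, 0.78]]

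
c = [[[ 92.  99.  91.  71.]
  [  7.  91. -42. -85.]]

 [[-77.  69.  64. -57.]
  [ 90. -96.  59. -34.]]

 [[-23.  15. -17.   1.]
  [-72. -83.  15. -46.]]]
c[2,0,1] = 15.0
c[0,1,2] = -42.0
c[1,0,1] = 69.0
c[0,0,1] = 99.0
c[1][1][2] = 59.0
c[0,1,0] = 7.0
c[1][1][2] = 59.0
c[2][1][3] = -46.0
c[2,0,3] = 1.0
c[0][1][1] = 91.0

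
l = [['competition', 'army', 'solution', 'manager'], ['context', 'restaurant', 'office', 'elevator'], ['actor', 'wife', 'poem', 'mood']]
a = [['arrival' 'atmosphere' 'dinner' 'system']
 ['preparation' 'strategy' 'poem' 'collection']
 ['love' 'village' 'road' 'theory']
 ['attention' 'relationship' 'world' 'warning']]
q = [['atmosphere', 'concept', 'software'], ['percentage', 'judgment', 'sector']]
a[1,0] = 'preparation'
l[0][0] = 'competition'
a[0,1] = 'atmosphere'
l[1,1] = 'restaurant'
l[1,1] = 'restaurant'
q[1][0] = 'percentage'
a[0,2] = 'dinner'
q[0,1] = 'concept'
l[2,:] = ['actor', 'wife', 'poem', 'mood']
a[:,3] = ['system', 'collection', 'theory', 'warning']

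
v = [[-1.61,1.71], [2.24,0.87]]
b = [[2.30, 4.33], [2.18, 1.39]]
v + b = [[0.69, 6.04],[4.42, 2.26]]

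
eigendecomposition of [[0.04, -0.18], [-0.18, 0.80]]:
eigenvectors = [[-0.98, 0.22], [-0.22, -0.98]]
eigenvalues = [-0.0, 0.84]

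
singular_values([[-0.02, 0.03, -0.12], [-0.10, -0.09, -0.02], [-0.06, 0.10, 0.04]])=[0.15, 0.12, 0.11]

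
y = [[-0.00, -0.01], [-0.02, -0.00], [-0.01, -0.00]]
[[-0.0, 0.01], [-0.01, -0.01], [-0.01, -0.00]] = y @ [[0.73, 0.42],  [0.08, -1.28]]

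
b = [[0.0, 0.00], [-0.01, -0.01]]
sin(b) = [[0.0,0.00], [-0.01,-0.01]]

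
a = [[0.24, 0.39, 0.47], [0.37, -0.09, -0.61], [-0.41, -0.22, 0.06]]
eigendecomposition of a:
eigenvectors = [[0.13, 0.48, -0.54], [0.79, -0.78, 0.83], [-0.60, 0.41, -0.14]]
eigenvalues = [0.44, 0.0, -0.23]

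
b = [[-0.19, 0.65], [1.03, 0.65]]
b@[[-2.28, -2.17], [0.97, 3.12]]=[[1.06,  2.44], [-1.72,  -0.21]]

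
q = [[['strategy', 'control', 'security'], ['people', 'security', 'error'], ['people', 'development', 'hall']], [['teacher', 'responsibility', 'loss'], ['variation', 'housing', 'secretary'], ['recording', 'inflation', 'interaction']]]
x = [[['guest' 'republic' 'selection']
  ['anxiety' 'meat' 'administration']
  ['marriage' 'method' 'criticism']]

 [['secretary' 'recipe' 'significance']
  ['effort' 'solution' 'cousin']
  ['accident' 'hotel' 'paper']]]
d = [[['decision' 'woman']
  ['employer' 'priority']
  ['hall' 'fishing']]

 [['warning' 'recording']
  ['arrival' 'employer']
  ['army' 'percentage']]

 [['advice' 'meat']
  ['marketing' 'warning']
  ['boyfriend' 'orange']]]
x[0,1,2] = 'administration'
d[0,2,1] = 'fishing'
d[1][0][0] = 'warning'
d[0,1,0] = 'employer'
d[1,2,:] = ['army', 'percentage']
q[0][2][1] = 'development'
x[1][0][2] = 'significance'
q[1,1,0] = 'variation'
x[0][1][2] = 'administration'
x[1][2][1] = 'hotel'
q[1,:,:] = [['teacher', 'responsibility', 'loss'], ['variation', 'housing', 'secretary'], ['recording', 'inflation', 'interaction']]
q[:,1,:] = [['people', 'security', 'error'], ['variation', 'housing', 'secretary']]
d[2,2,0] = 'boyfriend'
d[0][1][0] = 'employer'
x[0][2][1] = 'method'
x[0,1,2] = 'administration'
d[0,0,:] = ['decision', 'woman']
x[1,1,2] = 'cousin'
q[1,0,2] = 'loss'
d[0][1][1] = 'priority'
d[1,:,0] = ['warning', 'arrival', 'army']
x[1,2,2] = 'paper'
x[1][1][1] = 'solution'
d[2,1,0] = 'marketing'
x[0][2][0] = 'marriage'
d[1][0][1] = 'recording'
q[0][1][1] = 'security'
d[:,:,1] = [['woman', 'priority', 'fishing'], ['recording', 'employer', 'percentage'], ['meat', 'warning', 'orange']]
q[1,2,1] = 'inflation'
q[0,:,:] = [['strategy', 'control', 'security'], ['people', 'security', 'error'], ['people', 'development', 'hall']]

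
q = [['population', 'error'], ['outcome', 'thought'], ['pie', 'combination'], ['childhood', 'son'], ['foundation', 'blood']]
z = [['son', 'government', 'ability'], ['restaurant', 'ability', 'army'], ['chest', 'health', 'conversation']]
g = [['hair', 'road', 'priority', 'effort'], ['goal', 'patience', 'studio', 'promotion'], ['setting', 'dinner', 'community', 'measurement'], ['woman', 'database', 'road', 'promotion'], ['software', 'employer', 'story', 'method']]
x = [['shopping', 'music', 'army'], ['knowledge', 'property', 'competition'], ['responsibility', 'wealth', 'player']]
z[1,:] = ['restaurant', 'ability', 'army']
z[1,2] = 'army'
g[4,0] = 'software'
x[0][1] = 'music'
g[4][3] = 'method'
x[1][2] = 'competition'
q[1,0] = 'outcome'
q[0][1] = 'error'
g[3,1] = 'database'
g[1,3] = 'promotion'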